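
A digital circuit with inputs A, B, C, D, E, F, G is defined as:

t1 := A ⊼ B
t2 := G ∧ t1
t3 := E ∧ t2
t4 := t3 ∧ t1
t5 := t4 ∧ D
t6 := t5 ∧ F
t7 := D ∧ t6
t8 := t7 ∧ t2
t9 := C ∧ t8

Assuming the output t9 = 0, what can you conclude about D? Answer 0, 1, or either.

Both values of D occur among assignments with t9 = 0:
  D=0: A=0, B=0, C=0, D=0, E=0, F=0, G=0
  D=1: A=0, B=0, C=0, D=1, E=0, F=0, G=0

either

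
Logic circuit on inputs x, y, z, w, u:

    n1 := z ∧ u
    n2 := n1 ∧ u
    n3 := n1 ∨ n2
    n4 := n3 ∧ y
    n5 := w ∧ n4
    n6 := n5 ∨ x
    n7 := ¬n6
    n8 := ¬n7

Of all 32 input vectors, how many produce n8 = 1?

17

n8 = ¬n7 must be 1, so n7 = 0.
n7 = ¬n6 must be 0, so n6 = 1.
Enumerating the 32 input combinations, 17 give n8 = 1 and 15 give n8 = 0.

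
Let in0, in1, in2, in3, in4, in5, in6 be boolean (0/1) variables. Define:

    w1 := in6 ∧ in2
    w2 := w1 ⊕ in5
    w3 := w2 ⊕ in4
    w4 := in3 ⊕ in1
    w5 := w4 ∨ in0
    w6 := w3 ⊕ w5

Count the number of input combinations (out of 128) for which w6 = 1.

w6 = w3 ⊕ w5 must be 1, so w3 and w5 differ.
Enumerating the 128 input combinations, 64 give w6 = 1 and 64 give w6 = 0.

64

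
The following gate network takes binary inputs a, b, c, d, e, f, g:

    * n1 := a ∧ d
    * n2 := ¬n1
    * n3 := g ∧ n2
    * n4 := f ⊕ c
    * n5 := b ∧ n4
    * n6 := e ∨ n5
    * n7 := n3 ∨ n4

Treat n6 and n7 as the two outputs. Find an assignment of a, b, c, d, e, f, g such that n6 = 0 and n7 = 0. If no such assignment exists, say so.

a=1, b=1, c=0, d=0, e=0, f=0, g=0

Check with a=1, b=1, c=0, d=0, e=0, f=0, g=0:
n1 = a ∧ d = 1 ∧ 0 = 0
n2 = ¬n1 = ¬0 = 1
n3 = g ∧ n2 = 0 ∧ 1 = 0
n4 = f ⊕ c = 0 ⊕ 0 = 0
n5 = b ∧ n4 = 1 ∧ 0 = 0
n6 = e ∨ n5 = 0 ∨ 0 = 0
n7 = n3 ∨ n4 = 0 ∨ 0 = 0
So n6 = 0 and n7 = 0.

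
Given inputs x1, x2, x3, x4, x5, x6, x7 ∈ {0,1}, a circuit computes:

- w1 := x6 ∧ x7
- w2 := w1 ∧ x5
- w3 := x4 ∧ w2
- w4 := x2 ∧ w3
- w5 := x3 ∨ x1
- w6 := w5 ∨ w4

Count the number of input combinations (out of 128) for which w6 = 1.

w6 = w5 ∨ w4 must be 1, so at least one of w5, w4 is 1.
Enumerating the 128 input combinations, 97 give w6 = 1 and 31 give w6 = 0.

97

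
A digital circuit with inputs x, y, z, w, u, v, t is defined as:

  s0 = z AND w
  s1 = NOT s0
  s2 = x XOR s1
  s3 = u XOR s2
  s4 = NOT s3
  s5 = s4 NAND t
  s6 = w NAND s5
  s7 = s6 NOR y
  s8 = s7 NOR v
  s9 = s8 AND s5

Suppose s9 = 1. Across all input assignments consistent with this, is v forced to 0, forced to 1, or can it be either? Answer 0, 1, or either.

0

s9 = s8 AND s5 must be 1, so both s8 = 1 and s5 = 1.
Every assignment with s9 = 1 has v = 0; there are 36 such assignment(s).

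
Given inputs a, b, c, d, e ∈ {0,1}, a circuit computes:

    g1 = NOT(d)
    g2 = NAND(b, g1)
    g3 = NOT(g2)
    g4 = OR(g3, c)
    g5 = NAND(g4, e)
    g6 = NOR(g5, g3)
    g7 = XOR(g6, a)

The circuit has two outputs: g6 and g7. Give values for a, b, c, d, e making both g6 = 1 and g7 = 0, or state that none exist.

Check with a=1, b=0, c=1, d=1, e=1:
g1 = NOT(d) = NOT 1 = 0
g2 = NAND(b, g1) = NAND(0, 0) = 1
g3 = NOT(g2) = NOT 1 = 0
g4 = OR(g3, c) = OR(0, 1) = 1
g5 = NAND(g4, e) = NAND(1, 1) = 0
g6 = NOR(g5, g3) = NOR(0, 0) = 1
g7 = XOR(g6, a) = XOR(1, 1) = 0
So g6 = 1 and g7 = 0.

a=1, b=0, c=1, d=1, e=1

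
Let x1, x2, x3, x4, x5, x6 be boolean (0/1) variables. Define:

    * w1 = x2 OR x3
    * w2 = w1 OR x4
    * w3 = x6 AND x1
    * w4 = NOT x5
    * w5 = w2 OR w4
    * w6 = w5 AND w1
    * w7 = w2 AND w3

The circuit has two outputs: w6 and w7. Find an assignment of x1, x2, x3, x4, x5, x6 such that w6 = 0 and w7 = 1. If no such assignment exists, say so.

Check with x1=1, x2=0, x3=0, x4=1, x5=1, x6=1:
w1 = x2 OR x3 = 0 OR 0 = 0
w2 = w1 OR x4 = 0 OR 1 = 1
w3 = x6 AND x1 = 1 AND 1 = 1
w4 = NOT x5 = NOT 1 = 0
w5 = w2 OR w4 = 1 OR 0 = 1
w6 = w5 AND w1 = 1 AND 0 = 0
w7 = w2 AND w3 = 1 AND 1 = 1
So w6 = 0 and w7 = 1.

x1=1, x2=0, x3=0, x4=1, x5=1, x6=1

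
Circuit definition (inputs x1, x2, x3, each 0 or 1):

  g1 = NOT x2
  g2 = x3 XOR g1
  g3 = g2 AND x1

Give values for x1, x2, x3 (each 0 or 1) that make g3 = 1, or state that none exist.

g3 = g2 AND x1 must be 1, so both g2 = 1 and x1 = 1.
Check with x1=1, x2=0, x3=0:
g1 = NOT x2 = NOT 0 = 1
g2 = x3 XOR g1 = 0 XOR 1 = 1
g3 = g2 AND x1 = 1 AND 1 = 1
So g3 = 1 as required.

x1=1, x2=0, x3=0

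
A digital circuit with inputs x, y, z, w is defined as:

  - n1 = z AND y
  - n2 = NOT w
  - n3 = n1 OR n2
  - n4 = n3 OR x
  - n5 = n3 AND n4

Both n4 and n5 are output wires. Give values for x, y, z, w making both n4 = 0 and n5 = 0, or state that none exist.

x=0 y=1 z=0 w=1

Check with x=0 y=1 z=0 w=1:
n1 = z AND y = 0 AND 1 = 0
n2 = NOT w = NOT 1 = 0
n3 = n1 OR n2 = 0 OR 0 = 0
n4 = n3 OR x = 0 OR 0 = 0
n5 = n3 AND n4 = 0 AND 0 = 0
So n4 = 0 and n5 = 0.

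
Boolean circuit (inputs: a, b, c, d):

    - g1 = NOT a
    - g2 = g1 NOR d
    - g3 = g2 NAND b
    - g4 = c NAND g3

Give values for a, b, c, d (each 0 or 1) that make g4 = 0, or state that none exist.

a=1, b=0, c=1, d=1

Check with a=1, b=0, c=1, d=1:
g1 = NOT a = NOT 1 = 0
g2 = g1 NOR d = 0 NOR 1 = 0
g3 = g2 NAND b = 0 NAND 0 = 1
g4 = c NAND g3 = 1 NAND 1 = 0
So g4 = 0 as required.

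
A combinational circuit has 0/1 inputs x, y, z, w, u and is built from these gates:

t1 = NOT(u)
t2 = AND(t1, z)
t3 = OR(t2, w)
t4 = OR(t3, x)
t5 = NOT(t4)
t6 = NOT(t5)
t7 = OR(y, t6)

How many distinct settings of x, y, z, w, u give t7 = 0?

3

t7 = OR(y, t6) must be 0, so both y = 0 and t6 = 0.
t6 = NOT(t5) must be 0, so t5 = 1.
Satisfying assignments:
  x=0, y=0, z=0, w=0, u=0
  x=0, y=0, z=0, w=0, u=1
  x=0, y=0, z=1, w=0, u=1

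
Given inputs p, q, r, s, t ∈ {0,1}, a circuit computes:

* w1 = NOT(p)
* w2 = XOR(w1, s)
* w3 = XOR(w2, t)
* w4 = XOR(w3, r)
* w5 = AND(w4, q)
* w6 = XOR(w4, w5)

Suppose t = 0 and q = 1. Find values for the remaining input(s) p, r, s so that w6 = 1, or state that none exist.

no solution exists

With t = 0 and q = 1 fixed, none of the 8 settings of p, r, s give w6 = 1.
For example, with p=0, r=0, s=1:
w1 = NOT(p) = NOT 0 = 1
w2 = XOR(w1, s) = XOR(1, 1) = 0
w3 = XOR(w2, t) = XOR(0, 0) = 0
w4 = XOR(w3, r) = XOR(0, 0) = 0
w5 = AND(w4, q) = AND(0, 1) = 0
w6 = XOR(w4, w5) = XOR(0, 0) = 0
giving w6 = 0 ≠ 1.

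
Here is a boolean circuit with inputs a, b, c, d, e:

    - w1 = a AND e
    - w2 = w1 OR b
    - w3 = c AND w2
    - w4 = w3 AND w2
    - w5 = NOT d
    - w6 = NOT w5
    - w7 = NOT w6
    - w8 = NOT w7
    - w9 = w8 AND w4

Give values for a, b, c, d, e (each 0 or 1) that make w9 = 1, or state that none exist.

Check with a=0, b=1, c=1, d=1, e=0:
w1 = a AND e = 0 AND 0 = 0
w2 = w1 OR b = 0 OR 1 = 1
w3 = c AND w2 = 1 AND 1 = 1
w4 = w3 AND w2 = 1 AND 1 = 1
w5 = NOT d = NOT 1 = 0
w6 = NOT w5 = NOT 0 = 1
w7 = NOT w6 = NOT 1 = 0
w8 = NOT w7 = NOT 0 = 1
w9 = w8 AND w4 = 1 AND 1 = 1
So w9 = 1 as required.

a=0, b=1, c=1, d=1, e=0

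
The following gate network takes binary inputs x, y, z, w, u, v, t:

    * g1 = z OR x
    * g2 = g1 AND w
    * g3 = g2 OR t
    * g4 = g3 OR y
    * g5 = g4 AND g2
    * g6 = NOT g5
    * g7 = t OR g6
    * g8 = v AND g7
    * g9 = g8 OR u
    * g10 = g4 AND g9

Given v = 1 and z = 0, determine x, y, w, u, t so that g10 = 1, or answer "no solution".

g10 = g4 AND g9 must be 1, so both g4 = 1 and g9 = 1.
Check with v = 1 and z = 0 and x=0, y=0, w=1, u=1, t=1:
g1 = z OR x = 0 OR 0 = 0
g2 = g1 AND w = 0 AND 1 = 0
g3 = g2 OR t = 0 OR 1 = 1
g4 = g3 OR y = 1 OR 0 = 1
g5 = g4 AND g2 = 1 AND 0 = 0
g6 = NOT g5 = NOT 0 = 1
g7 = t OR g6 = 1 OR 1 = 1
g8 = v AND g7 = 1 AND 1 = 1
g9 = g8 OR u = 1 OR 1 = 1
g10 = g4 AND g9 = 1 AND 1 = 1
So g10 = 1.

x=0, y=0, w=1, u=1, t=1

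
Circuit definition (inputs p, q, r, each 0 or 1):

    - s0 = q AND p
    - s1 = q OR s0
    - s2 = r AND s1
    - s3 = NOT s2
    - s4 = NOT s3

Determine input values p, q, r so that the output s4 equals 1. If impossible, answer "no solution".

s4 = NOT s3 must be 1, so s3 = 0.
s3 = NOT s2 must be 0, so s2 = 1.
s2 = r AND s1 must be 1, so both r = 1 and s1 = 1.
Check with p=0, q=1, r=1:
s0 = q AND p = 1 AND 0 = 0
s1 = q OR s0 = 1 OR 0 = 1
s2 = r AND s1 = 1 AND 1 = 1
s3 = NOT s2 = NOT 1 = 0
s4 = NOT s3 = NOT 0 = 1
So s4 = 1 as required.

p=0, q=1, r=1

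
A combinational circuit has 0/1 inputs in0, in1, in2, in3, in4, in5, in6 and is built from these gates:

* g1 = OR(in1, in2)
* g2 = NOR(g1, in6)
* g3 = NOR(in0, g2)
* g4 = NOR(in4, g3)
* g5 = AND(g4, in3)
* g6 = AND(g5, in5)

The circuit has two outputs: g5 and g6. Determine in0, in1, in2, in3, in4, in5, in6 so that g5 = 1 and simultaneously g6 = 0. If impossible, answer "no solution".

in0=1 in1=1 in2=1 in3=1 in4=0 in5=0 in6=0

Check with in0=1 in1=1 in2=1 in3=1 in4=0 in5=0 in6=0:
g1 = OR(in1, in2) = OR(1, 1) = 1
g2 = NOR(g1, in6) = NOR(1, 0) = 0
g3 = NOR(in0, g2) = NOR(1, 0) = 0
g4 = NOR(in4, g3) = NOR(0, 0) = 1
g5 = AND(g4, in3) = AND(1, 1) = 1
g6 = AND(g5, in5) = AND(1, 0) = 0
So g5 = 1 and g6 = 0.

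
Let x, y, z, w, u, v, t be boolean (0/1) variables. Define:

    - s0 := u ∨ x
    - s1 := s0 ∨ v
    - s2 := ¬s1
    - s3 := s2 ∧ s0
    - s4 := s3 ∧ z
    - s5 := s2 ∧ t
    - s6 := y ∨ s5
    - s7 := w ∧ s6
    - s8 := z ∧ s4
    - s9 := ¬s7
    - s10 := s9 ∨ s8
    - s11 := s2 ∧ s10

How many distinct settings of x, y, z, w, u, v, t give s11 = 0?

118

s11 = s2 ∧ s10 must be 0, so at least one of s2, s10 is 0.
Enumerating the 128 input combinations, 118 give s11 = 0 and 10 give s11 = 1.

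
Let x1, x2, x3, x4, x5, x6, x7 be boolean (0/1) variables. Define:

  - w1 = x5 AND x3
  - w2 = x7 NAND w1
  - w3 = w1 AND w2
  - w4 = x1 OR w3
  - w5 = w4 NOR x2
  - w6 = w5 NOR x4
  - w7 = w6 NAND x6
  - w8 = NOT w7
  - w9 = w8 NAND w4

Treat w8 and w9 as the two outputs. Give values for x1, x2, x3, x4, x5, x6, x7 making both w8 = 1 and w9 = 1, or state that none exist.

Check with x1=0, x2=1, x3=0, x4=0, x5=0, x6=1, x7=1:
w1 = x5 AND x3 = 0 AND 0 = 0
w2 = x7 NAND w1 = 1 NAND 0 = 1
w3 = w1 AND w2 = 0 AND 1 = 0
w4 = x1 OR w3 = 0 OR 0 = 0
w5 = w4 NOR x2 = 0 NOR 1 = 0
w6 = w5 NOR x4 = 0 NOR 0 = 1
w7 = w6 NAND x6 = 1 NAND 1 = 0
w8 = NOT w7 = NOT 0 = 1
w9 = w8 NAND w4 = 1 NAND 0 = 1
So w8 = 1 and w9 = 1.

x1=0, x2=1, x3=0, x4=0, x5=0, x6=1, x7=1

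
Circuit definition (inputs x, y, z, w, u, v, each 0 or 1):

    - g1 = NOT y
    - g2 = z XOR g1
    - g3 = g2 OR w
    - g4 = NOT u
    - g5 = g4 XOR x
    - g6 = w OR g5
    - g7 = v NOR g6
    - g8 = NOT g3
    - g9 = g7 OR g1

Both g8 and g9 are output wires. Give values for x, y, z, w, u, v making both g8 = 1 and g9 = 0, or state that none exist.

Check with x=1 y=1 z=0 w=0 u=0 v=1:
g1 = NOT y = NOT 1 = 0
g2 = z XOR g1 = 0 XOR 0 = 0
g3 = g2 OR w = 0 OR 0 = 0
g4 = NOT u = NOT 0 = 1
g5 = g4 XOR x = 1 XOR 1 = 0
g6 = w OR g5 = 0 OR 0 = 0
g7 = v NOR g6 = 1 NOR 0 = 0
g8 = NOT g3 = NOT 0 = 1
g9 = g7 OR g1 = 0 OR 0 = 0
So g8 = 1 and g9 = 0.

x=1 y=1 z=0 w=0 u=0 v=1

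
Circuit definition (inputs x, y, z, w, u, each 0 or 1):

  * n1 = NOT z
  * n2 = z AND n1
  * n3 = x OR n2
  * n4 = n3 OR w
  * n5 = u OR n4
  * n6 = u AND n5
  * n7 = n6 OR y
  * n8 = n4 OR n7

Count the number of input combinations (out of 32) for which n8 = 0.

n8 = n4 OR n7 must be 0, so both n4 = 0 and n7 = 0.
Satisfying assignments:
  x=0, y=0, z=0, w=0, u=0
  x=0, y=0, z=1, w=0, u=0

2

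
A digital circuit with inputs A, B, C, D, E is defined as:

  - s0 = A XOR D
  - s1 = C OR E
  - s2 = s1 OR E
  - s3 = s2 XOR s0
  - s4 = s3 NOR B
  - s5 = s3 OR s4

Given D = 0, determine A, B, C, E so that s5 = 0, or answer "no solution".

Check with D = 0 and A=1, B=1, C=1, E=1:
s0 = A XOR D = 1 XOR 0 = 1
s1 = C OR E = 1 OR 1 = 1
s2 = s1 OR E = 1 OR 1 = 1
s3 = s2 XOR s0 = 1 XOR 1 = 0
s4 = s3 NOR B = 0 NOR 1 = 0
s5 = s3 OR s4 = 0 OR 0 = 0
So s5 = 0.

A=1, B=1, C=1, E=1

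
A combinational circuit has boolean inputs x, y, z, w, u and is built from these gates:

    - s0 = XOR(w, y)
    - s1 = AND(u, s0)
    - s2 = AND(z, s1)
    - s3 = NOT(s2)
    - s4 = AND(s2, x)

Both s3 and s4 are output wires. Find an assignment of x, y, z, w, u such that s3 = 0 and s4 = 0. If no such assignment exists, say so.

Check with x=0 y=1 z=1 w=0 u=1:
s0 = XOR(w, y) = XOR(0, 1) = 1
s1 = AND(u, s0) = AND(1, 1) = 1
s2 = AND(z, s1) = AND(1, 1) = 1
s3 = NOT(s2) = NOT 1 = 0
s4 = AND(s2, x) = AND(1, 0) = 0
So s3 = 0 and s4 = 0.

x=0 y=1 z=1 w=0 u=1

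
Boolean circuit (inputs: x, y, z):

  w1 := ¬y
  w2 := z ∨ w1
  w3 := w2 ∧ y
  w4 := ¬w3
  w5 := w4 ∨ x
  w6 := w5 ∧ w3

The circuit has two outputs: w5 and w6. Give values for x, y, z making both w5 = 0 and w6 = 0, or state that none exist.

Check with x=0, y=1, z=1:
w1 = ¬y = ¬1 = 0
w2 = z ∨ w1 = 1 ∨ 0 = 1
w3 = w2 ∧ y = 1 ∧ 1 = 1
w4 = ¬w3 = ¬1 = 0
w5 = w4 ∨ x = 0 ∨ 0 = 0
w6 = w5 ∧ w3 = 0 ∧ 1 = 0
So w5 = 0 and w6 = 0.

x=0, y=1, z=1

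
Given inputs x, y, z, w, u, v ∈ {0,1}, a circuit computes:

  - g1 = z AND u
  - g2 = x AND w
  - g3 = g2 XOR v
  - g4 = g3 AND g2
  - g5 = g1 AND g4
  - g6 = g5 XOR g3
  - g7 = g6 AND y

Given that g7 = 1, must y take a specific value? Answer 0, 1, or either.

1

g7 = g6 AND y must be 1, so both g6 = 1 and y = 1.
g6 = g5 XOR g3 must be 1, so g5 and g3 differ.
Every assignment with g7 = 1 has y = 1; there are 15 such assignment(s).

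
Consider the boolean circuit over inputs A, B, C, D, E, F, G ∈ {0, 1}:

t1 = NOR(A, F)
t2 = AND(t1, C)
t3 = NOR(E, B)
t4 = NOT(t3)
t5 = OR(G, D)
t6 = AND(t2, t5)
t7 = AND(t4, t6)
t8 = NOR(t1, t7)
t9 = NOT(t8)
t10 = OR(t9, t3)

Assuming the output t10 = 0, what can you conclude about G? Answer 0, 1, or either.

either

Both values of G occur among assignments with t10 = 0:
  G=0: A=0, B=0, C=0, D=0, E=1, F=1, G=0
  G=1: A=0, B=0, C=0, D=0, E=1, F=1, G=1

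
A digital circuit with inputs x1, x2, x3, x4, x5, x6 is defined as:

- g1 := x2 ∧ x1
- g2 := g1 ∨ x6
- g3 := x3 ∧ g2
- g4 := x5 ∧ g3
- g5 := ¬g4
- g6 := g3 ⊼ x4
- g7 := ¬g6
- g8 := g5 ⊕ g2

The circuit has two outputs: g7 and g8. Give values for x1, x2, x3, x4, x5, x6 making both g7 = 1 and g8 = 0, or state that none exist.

x1=0, x2=1, x3=1, x4=1, x5=0, x6=1

Check with x1=0, x2=1, x3=1, x4=1, x5=0, x6=1:
g1 = x2 ∧ x1 = 1 ∧ 0 = 0
g2 = g1 ∨ x6 = 0 ∨ 1 = 1
g3 = x3 ∧ g2 = 1 ∧ 1 = 1
g4 = x5 ∧ g3 = 0 ∧ 1 = 0
g5 = ¬g4 = ¬0 = 1
g6 = g3 ⊼ x4 = 1 ⊼ 1 = 0
g7 = ¬g6 = ¬0 = 1
g8 = g5 ⊕ g2 = 1 ⊕ 1 = 0
So g7 = 1 and g8 = 0.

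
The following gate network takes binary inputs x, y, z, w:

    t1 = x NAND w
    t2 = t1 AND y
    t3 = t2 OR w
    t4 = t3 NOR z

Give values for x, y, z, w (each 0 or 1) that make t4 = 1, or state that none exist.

t4 = t3 NOR z must be 1, so both t3 = 0 and z = 0.
t3 = t2 OR w must be 0, so both t2 = 0 and w = 0.
Check with x=1, y=0, z=0, w=0:
t1 = x NAND w = 1 NAND 0 = 1
t2 = t1 AND y = 1 AND 0 = 0
t3 = t2 OR w = 0 OR 0 = 0
t4 = t3 NOR z = 0 NOR 0 = 1
So t4 = 1 as required.

x=1, y=0, z=0, w=0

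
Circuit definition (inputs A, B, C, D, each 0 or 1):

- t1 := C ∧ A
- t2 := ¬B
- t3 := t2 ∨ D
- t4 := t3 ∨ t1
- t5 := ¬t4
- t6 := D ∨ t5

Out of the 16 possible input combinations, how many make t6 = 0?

5

t6 = D ∨ t5 must be 0, so both D = 0 and t5 = 0.
Satisfying assignments:
  A=0, B=0, C=0, D=0
  A=0, B=0, C=1, D=0
  A=1, B=0, C=0, D=0
  A=1, B=0, C=1, D=0
  A=1, B=1, C=1, D=0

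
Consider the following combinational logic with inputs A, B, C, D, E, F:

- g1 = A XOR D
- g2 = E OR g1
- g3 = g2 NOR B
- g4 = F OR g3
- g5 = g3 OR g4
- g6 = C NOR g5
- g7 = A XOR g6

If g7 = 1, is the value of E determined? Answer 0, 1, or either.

either

Both values of E occur among assignments with g7 = 1:
  E=0: A=0, B=0, C=0, D=1, E=0, F=0
  E=1: A=0, B=0, C=0, D=0, E=1, F=0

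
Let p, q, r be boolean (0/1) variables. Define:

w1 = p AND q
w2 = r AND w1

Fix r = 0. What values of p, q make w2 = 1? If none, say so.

With r = 0 fixed, none of the 4 settings of p, q give w2 = 1.
For example, with p=0, q=0:
w1 = p AND q = 0 AND 0 = 0
w2 = r AND w1 = 0 AND 0 = 0
giving w2 = 0 ≠ 1.

no solution exists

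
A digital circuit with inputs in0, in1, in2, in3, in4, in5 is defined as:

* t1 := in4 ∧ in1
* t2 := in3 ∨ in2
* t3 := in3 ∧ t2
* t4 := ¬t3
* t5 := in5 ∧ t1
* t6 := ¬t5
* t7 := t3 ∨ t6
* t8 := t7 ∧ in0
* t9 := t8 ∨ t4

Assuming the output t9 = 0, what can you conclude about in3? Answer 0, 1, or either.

1

t9 = t8 ∨ t4 must be 0, so both t8 = 0 and t4 = 0.
t8 = t7 ∧ in0 must be 0, so at least one of t7, in0 is 0.
t4 = ¬t3 must be 0, so t3 = 1.
Every assignment with t9 = 0 has in3 = 1; there are 16 such assignment(s).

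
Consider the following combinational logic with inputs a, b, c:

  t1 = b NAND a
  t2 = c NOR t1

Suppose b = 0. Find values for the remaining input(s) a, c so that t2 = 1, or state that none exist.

no solution exists

With b = 0 fixed, none of the 4 settings of a, c give t2 = 1.
For example, with a=0, c=1:
t1 = b NAND a = 0 NAND 0 = 1
t2 = c NOR t1 = 1 NOR 1 = 0
giving t2 = 0 ≠ 1.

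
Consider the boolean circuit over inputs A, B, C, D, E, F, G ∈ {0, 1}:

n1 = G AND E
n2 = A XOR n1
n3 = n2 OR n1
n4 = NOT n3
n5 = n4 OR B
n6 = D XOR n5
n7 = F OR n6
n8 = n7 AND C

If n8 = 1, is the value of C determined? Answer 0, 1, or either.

1

n8 = n7 AND C must be 1, so both n7 = 1 and C = 1.
n7 = F OR n6 must be 1, so at least one of F, n6 is 1.
Every assignment with n8 = 1 has C = 1; there are 48 such assignment(s).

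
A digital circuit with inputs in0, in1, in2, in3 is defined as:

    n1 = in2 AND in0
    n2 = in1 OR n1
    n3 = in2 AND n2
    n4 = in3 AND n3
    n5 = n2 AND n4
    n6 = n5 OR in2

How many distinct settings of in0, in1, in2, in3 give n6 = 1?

n6 = n5 OR in2 must be 1, so at least one of n5, in2 is 1.
Enumerating the 16 input combinations, 8 give n6 = 1 and 8 give n6 = 0.

8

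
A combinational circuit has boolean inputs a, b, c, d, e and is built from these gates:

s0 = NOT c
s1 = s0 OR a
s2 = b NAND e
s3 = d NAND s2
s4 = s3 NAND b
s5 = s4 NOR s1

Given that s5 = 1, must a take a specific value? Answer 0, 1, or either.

s5 = s4 NOR s1 must be 1, so both s4 = 0 and s1 = 0.
s4 = s3 NAND b must be 0, so both s3 = 1 and b = 1.
Every assignment with s5 = 1 has a = 0; there are 3 such assignment(s).
  a=0, b=1, c=1, d=0, e=0
  a=0, b=1, c=1, d=0, e=1
  a=0, b=1, c=1, d=1, e=1

0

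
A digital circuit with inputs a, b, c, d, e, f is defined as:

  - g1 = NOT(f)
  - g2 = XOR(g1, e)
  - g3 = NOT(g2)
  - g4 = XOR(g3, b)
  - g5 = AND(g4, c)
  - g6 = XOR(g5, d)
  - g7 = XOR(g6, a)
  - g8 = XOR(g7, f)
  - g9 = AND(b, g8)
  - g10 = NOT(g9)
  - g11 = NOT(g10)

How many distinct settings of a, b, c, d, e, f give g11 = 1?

16

g11 = NOT(g10) must be 1, so g10 = 0.
Enumerating the 64 input combinations, 16 give g11 = 1 and 48 give g11 = 0.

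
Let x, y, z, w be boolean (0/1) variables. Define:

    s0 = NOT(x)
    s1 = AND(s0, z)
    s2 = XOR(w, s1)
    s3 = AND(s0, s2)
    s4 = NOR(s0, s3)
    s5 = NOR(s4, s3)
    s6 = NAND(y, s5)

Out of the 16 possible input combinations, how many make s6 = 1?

s6 = NAND(y, s5) must be 1, so at least one of y, s5 is 0.
Enumerating the 16 input combinations, 14 give s6 = 1 and 2 give s6 = 0.

14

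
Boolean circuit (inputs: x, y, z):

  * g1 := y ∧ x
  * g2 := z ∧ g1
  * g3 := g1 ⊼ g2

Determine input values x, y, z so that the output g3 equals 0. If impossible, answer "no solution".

x=1 y=1 z=1

Check with x=1 y=1 z=1:
g1 = y ∧ x = 1 ∧ 1 = 1
g2 = z ∧ g1 = 1 ∧ 1 = 1
g3 = g1 ⊼ g2 = 1 ⊼ 1 = 0
So g3 = 0 as required.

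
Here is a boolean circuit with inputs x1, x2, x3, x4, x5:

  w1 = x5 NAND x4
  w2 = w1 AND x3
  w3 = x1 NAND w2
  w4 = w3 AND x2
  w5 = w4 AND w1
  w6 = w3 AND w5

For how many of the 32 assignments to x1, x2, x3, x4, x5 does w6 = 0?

w6 = w3 AND w5 must be 0, so at least one of w3, w5 is 0.
Enumerating the 32 input combinations, 23 give w6 = 0 and 9 give w6 = 1.

23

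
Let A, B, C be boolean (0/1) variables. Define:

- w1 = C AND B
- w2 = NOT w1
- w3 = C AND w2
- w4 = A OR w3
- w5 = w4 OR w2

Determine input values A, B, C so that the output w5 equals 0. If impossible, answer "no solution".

w5 = w4 OR w2 must be 0, so both w4 = 0 and w2 = 0.
w4 = A OR w3 must be 0, so both A = 0 and w3 = 0.
w2 = NOT w1 must be 0, so w1 = 1.
Check with A=0 B=1 C=1:
w1 = C AND B = 1 AND 1 = 1
w2 = NOT w1 = NOT 1 = 0
w3 = C AND w2 = 1 AND 0 = 0
w4 = A OR w3 = 0 OR 0 = 0
w5 = w4 OR w2 = 0 OR 0 = 0
So w5 = 0 as required.

A=0 B=1 C=1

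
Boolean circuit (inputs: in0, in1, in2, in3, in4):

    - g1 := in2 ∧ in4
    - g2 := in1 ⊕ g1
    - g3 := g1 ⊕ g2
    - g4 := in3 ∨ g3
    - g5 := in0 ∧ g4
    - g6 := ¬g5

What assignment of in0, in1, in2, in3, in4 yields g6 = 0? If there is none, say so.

g6 = ¬g5 must be 0, so g5 = 1.
g5 = in0 ∧ g4 must be 1, so both in0 = 1 and g4 = 1.
g4 = in3 ∨ g3 must be 1, so at least one of in3, g3 is 1.
Check with in0=1 in1=1 in2=0 in3=0 in4=0:
g1 = in2 ∧ in4 = 0 ∧ 0 = 0
g2 = in1 ⊕ g1 = 1 ⊕ 0 = 1
g3 = g1 ⊕ g2 = 0 ⊕ 1 = 1
g4 = in3 ∨ g3 = 0 ∨ 1 = 1
g5 = in0 ∧ g4 = 1 ∧ 1 = 1
g6 = ¬g5 = ¬1 = 0
So g6 = 0 as required.

in0=1 in1=1 in2=0 in3=0 in4=0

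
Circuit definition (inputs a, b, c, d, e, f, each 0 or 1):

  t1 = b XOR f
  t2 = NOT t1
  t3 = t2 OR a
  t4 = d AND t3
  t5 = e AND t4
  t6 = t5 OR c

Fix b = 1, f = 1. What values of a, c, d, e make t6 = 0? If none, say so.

Check with b = 1, f = 1 and a=1, c=0, d=1, e=0:
t1 = b XOR f = 1 XOR 1 = 0
t2 = NOT t1 = NOT 0 = 1
t3 = t2 OR a = 1 OR 1 = 1
t4 = d AND t3 = 1 AND 1 = 1
t5 = e AND t4 = 0 AND 1 = 0
t6 = t5 OR c = 0 OR 0 = 0
So t6 = 0.

a=1, c=0, d=1, e=0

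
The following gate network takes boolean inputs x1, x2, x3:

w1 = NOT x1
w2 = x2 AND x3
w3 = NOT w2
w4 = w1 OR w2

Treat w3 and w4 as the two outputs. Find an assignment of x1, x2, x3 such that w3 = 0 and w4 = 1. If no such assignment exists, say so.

x1=1, x2=1, x3=1

Check with x1=1, x2=1, x3=1:
w1 = NOT x1 = NOT 1 = 0
w2 = x2 AND x3 = 1 AND 1 = 1
w3 = NOT w2 = NOT 1 = 0
w4 = w1 OR w2 = 0 OR 1 = 1
So w3 = 0 and w4 = 1.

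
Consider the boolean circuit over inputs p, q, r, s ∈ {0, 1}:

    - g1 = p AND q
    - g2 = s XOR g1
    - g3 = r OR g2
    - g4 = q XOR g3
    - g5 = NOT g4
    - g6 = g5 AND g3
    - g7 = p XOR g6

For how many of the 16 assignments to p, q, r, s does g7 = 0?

g7 = p XOR g6 must be 0, so p and g6 are equal.
Enumerating the 16 input combinations, 8 give g7 = 0 and 8 give g7 = 1.

8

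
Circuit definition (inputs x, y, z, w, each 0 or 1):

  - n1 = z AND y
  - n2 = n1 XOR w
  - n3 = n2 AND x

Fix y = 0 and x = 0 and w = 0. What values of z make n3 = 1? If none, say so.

With y = 0 and x = 0 and w = 0 fixed, none of the 2 settings of z give n3 = 1.
For example, with z=0:
n1 = z AND y = 0 AND 0 = 0
n2 = n1 XOR w = 0 XOR 0 = 0
n3 = n2 AND x = 0 AND 0 = 0
giving n3 = 0 ≠ 1.

no solution exists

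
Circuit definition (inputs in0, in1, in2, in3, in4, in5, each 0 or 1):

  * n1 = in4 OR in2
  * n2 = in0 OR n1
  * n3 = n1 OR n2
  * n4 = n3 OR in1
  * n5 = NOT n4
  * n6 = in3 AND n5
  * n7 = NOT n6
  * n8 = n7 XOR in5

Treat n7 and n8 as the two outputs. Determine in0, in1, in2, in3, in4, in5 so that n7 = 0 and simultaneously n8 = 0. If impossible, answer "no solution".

Check with in0=0, in1=0, in2=0, in3=1, in4=0, in5=0:
n1 = in4 OR in2 = 0 OR 0 = 0
n2 = in0 OR n1 = 0 OR 0 = 0
n3 = n1 OR n2 = 0 OR 0 = 0
n4 = n3 OR in1 = 0 OR 0 = 0
n5 = NOT n4 = NOT 0 = 1
n6 = in3 AND n5 = 1 AND 1 = 1
n7 = NOT n6 = NOT 1 = 0
n8 = n7 XOR in5 = 0 XOR 0 = 0
So n7 = 0 and n8 = 0.

in0=0, in1=0, in2=0, in3=1, in4=0, in5=0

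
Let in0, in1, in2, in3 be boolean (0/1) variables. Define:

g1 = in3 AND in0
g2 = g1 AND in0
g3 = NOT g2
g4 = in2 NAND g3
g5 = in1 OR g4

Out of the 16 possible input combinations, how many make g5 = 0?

g5 = in1 OR g4 must be 0, so both in1 = 0 and g4 = 0.
g4 = in2 NAND g3 must be 0, so both in2 = 1 and g3 = 1.
Enumerating the 16 input combinations, 3 give g5 = 0 and 13 give g5 = 1.

3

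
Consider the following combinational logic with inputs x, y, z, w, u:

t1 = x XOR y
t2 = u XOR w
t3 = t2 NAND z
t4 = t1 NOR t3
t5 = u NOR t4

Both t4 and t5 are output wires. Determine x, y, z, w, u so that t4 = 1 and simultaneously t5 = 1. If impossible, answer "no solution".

no solution exists

Across all 32 input combinations, none give both t4 = 1 and t5 = 1.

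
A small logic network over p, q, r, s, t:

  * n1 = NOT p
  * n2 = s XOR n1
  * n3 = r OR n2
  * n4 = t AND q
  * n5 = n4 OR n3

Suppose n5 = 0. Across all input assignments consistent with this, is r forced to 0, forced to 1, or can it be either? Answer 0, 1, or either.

0

n5 = n4 OR n3 must be 0, so both n4 = 0 and n3 = 0.
Every assignment with n5 = 0 has r = 0; there are 6 such assignment(s).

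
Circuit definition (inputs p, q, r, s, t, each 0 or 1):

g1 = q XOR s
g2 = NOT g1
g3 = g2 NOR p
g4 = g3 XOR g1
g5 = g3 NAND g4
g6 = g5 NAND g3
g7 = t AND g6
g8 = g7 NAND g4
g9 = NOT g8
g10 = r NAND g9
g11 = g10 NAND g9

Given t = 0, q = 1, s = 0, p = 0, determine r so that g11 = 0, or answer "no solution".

no solution exists

With t = 0, q = 1, s = 0, p = 0 fixed, none of the 2 settings of r give g11 = 0.
For example, with r=0:
g1 = q XOR s = 1 XOR 0 = 1
g2 = NOT g1 = NOT 1 = 0
g3 = g2 NOR p = 0 NOR 0 = 1
g4 = g3 XOR g1 = 1 XOR 1 = 0
g5 = g3 NAND g4 = 1 NAND 0 = 1
g6 = g5 NAND g3 = 1 NAND 1 = 0
g7 = t AND g6 = 0 AND 0 = 0
g8 = g7 NAND g4 = 0 NAND 0 = 1
g9 = NOT g8 = NOT 1 = 0
g10 = r NAND g9 = 0 NAND 0 = 1
g11 = g10 NAND g9 = 1 NAND 0 = 1
giving g11 = 1 ≠ 0.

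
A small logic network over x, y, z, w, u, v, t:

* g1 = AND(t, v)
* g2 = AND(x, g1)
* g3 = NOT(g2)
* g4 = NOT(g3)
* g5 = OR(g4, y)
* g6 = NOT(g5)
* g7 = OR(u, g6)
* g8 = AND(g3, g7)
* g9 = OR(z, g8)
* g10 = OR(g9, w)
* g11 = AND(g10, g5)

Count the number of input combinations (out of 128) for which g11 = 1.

61

g11 = AND(g10, g5) must be 1, so both g10 = 1 and g5 = 1.
g10 = OR(g9, w) must be 1, so at least one of g9, w is 1.
Enumerating the 128 input combinations, 61 give g11 = 1 and 67 give g11 = 0.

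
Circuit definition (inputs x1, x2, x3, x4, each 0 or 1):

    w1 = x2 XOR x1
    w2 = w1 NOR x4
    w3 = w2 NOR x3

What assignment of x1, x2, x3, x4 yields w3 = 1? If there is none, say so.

w3 = w2 NOR x3 must be 1, so both w2 = 0 and x3 = 0.
w2 = w1 NOR x4 must be 0, so at least one of w1, x4 is 1.
Check with x1=1, x2=0, x3=0, x4=0:
w1 = x2 XOR x1 = 0 XOR 1 = 1
w2 = w1 NOR x4 = 1 NOR 0 = 0
w3 = w2 NOR x3 = 0 NOR 0 = 1
So w3 = 1 as required.

x1=1, x2=0, x3=0, x4=0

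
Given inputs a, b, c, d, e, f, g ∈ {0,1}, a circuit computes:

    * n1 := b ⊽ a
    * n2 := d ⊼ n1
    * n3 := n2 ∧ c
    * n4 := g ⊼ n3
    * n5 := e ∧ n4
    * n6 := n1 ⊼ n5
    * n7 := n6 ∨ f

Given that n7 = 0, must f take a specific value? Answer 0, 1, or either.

n7 = n6 ∨ f must be 0, so both n6 = 0 and f = 0.
n6 = n1 ⊼ n5 must be 0, so both n1 = 1 and n5 = 1.
Every assignment with n7 = 0 has f = 0; there are 7 such assignment(s).

0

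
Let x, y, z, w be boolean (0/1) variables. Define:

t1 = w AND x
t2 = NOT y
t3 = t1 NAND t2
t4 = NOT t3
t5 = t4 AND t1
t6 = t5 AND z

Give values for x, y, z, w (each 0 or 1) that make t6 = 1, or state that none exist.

x=1, y=0, z=1, w=1

Check with x=1, y=0, z=1, w=1:
t1 = w AND x = 1 AND 1 = 1
t2 = NOT y = NOT 0 = 1
t3 = t1 NAND t2 = 1 NAND 1 = 0
t4 = NOT t3 = NOT 0 = 1
t5 = t4 AND t1 = 1 AND 1 = 1
t6 = t5 AND z = 1 AND 1 = 1
So t6 = 1 as required.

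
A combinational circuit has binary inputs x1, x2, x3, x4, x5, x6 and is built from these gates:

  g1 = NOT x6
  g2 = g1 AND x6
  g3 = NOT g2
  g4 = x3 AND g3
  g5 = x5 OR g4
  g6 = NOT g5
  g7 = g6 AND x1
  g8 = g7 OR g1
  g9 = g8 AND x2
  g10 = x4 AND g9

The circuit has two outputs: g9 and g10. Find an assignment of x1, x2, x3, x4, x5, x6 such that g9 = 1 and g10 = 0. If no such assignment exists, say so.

Check with x1=1, x2=1, x3=0, x4=0, x5=1, x6=0:
g1 = NOT x6 = NOT 0 = 1
g2 = g1 AND x6 = 1 AND 0 = 0
g3 = NOT g2 = NOT 0 = 1
g4 = x3 AND g3 = 0 AND 1 = 0
g5 = x5 OR g4 = 1 OR 0 = 1
g6 = NOT g5 = NOT 1 = 0
g7 = g6 AND x1 = 0 AND 1 = 0
g8 = g7 OR g1 = 0 OR 1 = 1
g9 = g8 AND x2 = 1 AND 1 = 1
g10 = x4 AND g9 = 0 AND 1 = 0
So g9 = 1 and g10 = 0.

x1=1, x2=1, x3=0, x4=0, x5=1, x6=0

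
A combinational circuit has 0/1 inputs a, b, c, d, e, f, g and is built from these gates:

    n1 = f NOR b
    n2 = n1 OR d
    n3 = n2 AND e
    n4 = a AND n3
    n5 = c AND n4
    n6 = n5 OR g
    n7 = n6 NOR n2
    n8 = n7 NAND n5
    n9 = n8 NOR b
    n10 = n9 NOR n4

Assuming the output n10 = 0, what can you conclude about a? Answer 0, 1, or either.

1

n10 = n9 NOR n4 must be 0, so at least one of n9, n4 is 1.
Every assignment with n10 = 0 has a = 1; there are 20 such assignment(s).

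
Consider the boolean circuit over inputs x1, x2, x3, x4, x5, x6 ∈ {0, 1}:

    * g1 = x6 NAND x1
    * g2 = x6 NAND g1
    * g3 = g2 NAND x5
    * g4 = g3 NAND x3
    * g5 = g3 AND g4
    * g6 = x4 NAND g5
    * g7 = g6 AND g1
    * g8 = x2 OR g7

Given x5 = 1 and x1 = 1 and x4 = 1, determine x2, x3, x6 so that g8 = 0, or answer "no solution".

x2=0, x3=1, x6=1

Check with x5 = 1 and x1 = 1 and x4 = 1 and x2=0, x3=1, x6=1:
g1 = x6 NAND x1 = 1 NAND 1 = 0
g2 = x6 NAND g1 = 1 NAND 0 = 1
g3 = g2 NAND x5 = 1 NAND 1 = 0
g4 = g3 NAND x3 = 0 NAND 1 = 1
g5 = g3 AND g4 = 0 AND 1 = 0
g6 = x4 NAND g5 = 1 NAND 0 = 1
g7 = g6 AND g1 = 1 AND 0 = 0
g8 = x2 OR g7 = 0 OR 0 = 0
So g8 = 0.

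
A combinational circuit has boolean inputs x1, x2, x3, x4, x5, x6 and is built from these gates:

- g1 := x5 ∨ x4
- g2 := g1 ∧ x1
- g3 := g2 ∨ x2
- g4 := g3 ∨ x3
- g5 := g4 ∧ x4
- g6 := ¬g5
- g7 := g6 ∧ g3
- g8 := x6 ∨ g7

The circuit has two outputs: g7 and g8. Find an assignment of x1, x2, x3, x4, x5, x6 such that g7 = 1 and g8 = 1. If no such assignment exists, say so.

x1=0, x2=1, x3=1, x4=0, x5=1, x6=1

Check with x1=0, x2=1, x3=1, x4=0, x5=1, x6=1:
g1 = x5 ∨ x4 = 1 ∨ 0 = 1
g2 = g1 ∧ x1 = 1 ∧ 0 = 0
g3 = g2 ∨ x2 = 0 ∨ 1 = 1
g4 = g3 ∨ x3 = 1 ∨ 1 = 1
g5 = g4 ∧ x4 = 1 ∧ 0 = 0
g6 = ¬g5 = ¬0 = 1
g7 = g6 ∧ g3 = 1 ∧ 1 = 1
g8 = x6 ∨ g7 = 1 ∨ 1 = 1
So g7 = 1 and g8 = 1.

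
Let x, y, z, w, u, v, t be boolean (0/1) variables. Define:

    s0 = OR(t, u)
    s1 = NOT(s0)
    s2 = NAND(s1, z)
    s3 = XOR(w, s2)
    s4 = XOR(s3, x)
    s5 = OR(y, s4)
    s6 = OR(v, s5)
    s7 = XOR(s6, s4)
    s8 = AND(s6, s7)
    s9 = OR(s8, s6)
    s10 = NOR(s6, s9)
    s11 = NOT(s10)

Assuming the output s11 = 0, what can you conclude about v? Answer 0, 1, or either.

0

s11 = NOT(s10) must be 0, so s10 = 1.
s10 = NOR(s6, s9) must be 1, so both s6 = 0 and s9 = 0.
s6 = OR(v, s5) must be 0, so both v = 0 and s5 = 0.
Every assignment with s11 = 0 has v = 0; there are 16 such assignment(s).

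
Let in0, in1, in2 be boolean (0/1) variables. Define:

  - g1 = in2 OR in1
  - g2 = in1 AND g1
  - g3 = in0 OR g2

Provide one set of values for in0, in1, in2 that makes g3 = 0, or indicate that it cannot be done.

in0=0, in1=0, in2=1

Check with in0=0, in1=0, in2=1:
g1 = in2 OR in1 = 1 OR 0 = 1
g2 = in1 AND g1 = 0 AND 1 = 0
g3 = in0 OR g2 = 0 OR 0 = 0
So g3 = 0 as required.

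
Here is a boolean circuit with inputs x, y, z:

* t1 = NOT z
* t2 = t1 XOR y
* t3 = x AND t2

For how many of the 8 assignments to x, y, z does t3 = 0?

6

t3 = x AND t2 must be 0, so at least one of x, t2 is 0.
Enumerating the 8 input combinations, 6 give t3 = 0 and 2 give t3 = 1.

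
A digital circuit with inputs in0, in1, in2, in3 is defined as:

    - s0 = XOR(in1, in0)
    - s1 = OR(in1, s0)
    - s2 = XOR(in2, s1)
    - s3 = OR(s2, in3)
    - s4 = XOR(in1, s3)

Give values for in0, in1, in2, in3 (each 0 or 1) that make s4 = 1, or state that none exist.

in0=1, in1=1, in2=1, in3=0

s4 = XOR(in1, s3) must be 1, so in1 and s3 differ.
Check with in0=1, in1=1, in2=1, in3=0:
s0 = XOR(in1, in0) = XOR(1, 1) = 0
s1 = OR(in1, s0) = OR(1, 0) = 1
s2 = XOR(in2, s1) = XOR(1, 1) = 0
s3 = OR(s2, in3) = OR(0, 0) = 0
s4 = XOR(in1, s3) = XOR(1, 0) = 1
So s4 = 1 as required.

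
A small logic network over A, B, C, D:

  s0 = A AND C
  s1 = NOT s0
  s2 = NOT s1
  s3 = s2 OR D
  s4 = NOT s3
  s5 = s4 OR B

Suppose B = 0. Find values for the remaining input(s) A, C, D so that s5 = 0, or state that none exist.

A=0 C=1 D=1

s5 = s4 OR B must be 0, so both s4 = 0 and B = 0.
Check with B = 0 and A=0, C=1, D=1:
s0 = A AND C = 0 AND 1 = 0
s1 = NOT s0 = NOT 0 = 1
s2 = NOT s1 = NOT 1 = 0
s3 = s2 OR D = 0 OR 1 = 1
s4 = NOT s3 = NOT 1 = 0
s5 = s4 OR B = 0 OR 0 = 0
So s5 = 0.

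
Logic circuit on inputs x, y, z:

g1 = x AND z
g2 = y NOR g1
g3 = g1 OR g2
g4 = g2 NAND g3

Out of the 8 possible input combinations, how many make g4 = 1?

5

g4 = g2 NAND g3 must be 1, so at least one of g2, g3 is 0.
Satisfying assignments:
  x=0, y=1, z=0
  x=0, y=1, z=1
  x=1, y=0, z=1
  x=1, y=1, z=0
  x=1, y=1, z=1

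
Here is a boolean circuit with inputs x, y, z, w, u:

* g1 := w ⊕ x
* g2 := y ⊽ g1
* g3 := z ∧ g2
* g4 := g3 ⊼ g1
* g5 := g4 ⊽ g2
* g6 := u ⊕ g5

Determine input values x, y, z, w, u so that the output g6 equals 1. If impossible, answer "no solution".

x=1 y=0 z=1 w=0 u=1

g6 = u ⊕ g5 must be 1, so u and g5 differ.
Check with x=1 y=0 z=1 w=0 u=1:
g1 = w ⊕ x = 0 ⊕ 1 = 1
g2 = y ⊽ g1 = 0 ⊽ 1 = 0
g3 = z ∧ g2 = 1 ∧ 0 = 0
g4 = g3 ⊼ g1 = 0 ⊼ 1 = 1
g5 = g4 ⊽ g2 = 1 ⊽ 0 = 0
g6 = u ⊕ g5 = 1 ⊕ 0 = 1
So g6 = 1 as required.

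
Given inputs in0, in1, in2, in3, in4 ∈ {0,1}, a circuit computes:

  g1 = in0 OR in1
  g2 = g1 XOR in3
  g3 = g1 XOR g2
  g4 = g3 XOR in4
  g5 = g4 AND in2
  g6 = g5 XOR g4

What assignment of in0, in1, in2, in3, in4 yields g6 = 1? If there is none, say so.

in0=0, in1=1, in2=0, in3=1, in4=0

Check with in0=0, in1=1, in2=0, in3=1, in4=0:
g1 = in0 OR in1 = 0 OR 1 = 1
g2 = g1 XOR in3 = 1 XOR 1 = 0
g3 = g1 XOR g2 = 1 XOR 0 = 1
g4 = g3 XOR in4 = 1 XOR 0 = 1
g5 = g4 AND in2 = 1 AND 0 = 0
g6 = g5 XOR g4 = 0 XOR 1 = 1
So g6 = 1 as required.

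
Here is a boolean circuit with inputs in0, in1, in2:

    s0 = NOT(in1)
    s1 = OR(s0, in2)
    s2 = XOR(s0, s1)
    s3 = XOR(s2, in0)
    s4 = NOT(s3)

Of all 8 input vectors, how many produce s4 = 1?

s4 = NOT(s3) must be 1, so s3 = 0.
s3 = XOR(s2, in0) must be 0, so s2 and in0 are equal.
Satisfying assignments:
  in0=0, in1=0, in2=0
  in0=0, in1=0, in2=1
  in0=0, in1=1, in2=0
  in0=1, in1=1, in2=1

4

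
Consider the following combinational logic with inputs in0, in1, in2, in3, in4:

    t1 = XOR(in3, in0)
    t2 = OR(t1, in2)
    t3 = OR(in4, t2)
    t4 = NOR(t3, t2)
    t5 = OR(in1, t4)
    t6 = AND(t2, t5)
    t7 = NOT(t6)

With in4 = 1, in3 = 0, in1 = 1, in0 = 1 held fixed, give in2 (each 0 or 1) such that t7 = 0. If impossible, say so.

Check with in4 = 1, in3 = 0, in1 = 1, in0 = 1 and in2=1:
t1 = XOR(in3, in0) = XOR(0, 1) = 1
t2 = OR(t1, in2) = OR(1, 1) = 1
t3 = OR(in4, t2) = OR(1, 1) = 1
t4 = NOR(t3, t2) = NOR(1, 1) = 0
t5 = OR(in1, t4) = OR(1, 0) = 1
t6 = AND(t2, t5) = AND(1, 1) = 1
t7 = NOT(t6) = NOT 1 = 0
So t7 = 0.

in2=1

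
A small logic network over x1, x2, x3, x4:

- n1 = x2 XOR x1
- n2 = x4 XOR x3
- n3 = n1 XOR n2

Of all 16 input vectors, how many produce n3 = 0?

n3 = n1 XOR n2 must be 0, so n1 and n2 are equal.
Enumerating the 16 input combinations, 8 give n3 = 0 and 8 give n3 = 1.

8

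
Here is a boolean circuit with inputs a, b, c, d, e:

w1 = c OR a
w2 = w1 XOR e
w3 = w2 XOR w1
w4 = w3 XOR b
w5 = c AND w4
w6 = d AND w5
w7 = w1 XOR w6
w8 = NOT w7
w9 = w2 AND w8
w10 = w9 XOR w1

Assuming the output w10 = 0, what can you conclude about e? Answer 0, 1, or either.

w10 = w9 XOR w1 must be 0, so w9 and w1 are equal.
Every assignment with w10 = 0 has e = 0; there are 6 such assignment(s).

0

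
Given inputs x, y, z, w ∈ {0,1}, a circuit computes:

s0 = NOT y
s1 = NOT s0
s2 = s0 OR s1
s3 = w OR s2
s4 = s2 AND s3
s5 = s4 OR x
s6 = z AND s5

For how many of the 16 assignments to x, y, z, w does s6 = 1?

s6 = z AND s5 must be 1, so both z = 1 and s5 = 1.
Enumerating the 16 input combinations, 8 give s6 = 1 and 8 give s6 = 0.

8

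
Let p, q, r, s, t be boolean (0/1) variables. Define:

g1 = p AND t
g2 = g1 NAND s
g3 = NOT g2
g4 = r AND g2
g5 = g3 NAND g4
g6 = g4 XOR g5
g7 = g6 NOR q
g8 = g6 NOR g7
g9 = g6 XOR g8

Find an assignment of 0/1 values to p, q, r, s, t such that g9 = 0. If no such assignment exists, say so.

g9 = g6 XOR g8 must be 0, so g6 and g8 are equal.
Check with p=0 q=0 r=1 s=0 t=1:
g1 = p AND t = 0 AND 1 = 0
g2 = g1 NAND s = 0 NAND 0 = 1
g3 = NOT g2 = NOT 1 = 0
g4 = r AND g2 = 1 AND 1 = 1
g5 = g3 NAND g4 = 0 NAND 1 = 1
g6 = g4 XOR g5 = 1 XOR 1 = 0
g7 = g6 NOR q = 0 NOR 0 = 1
g8 = g6 NOR g7 = 0 NOR 1 = 0
g9 = g6 XOR g8 = 0 XOR 0 = 0
So g9 = 0 as required.

p=0 q=0 r=1 s=0 t=1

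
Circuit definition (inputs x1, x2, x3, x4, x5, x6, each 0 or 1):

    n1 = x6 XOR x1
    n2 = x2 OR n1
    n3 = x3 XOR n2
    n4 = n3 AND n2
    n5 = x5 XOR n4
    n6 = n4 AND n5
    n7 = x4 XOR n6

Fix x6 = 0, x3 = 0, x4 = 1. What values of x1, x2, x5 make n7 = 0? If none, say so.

x1=0 x2=1 x5=0

n7 = x4 XOR n6 must be 0, so x4 and n6 are equal.
Check with x6 = 0, x3 = 0, x4 = 1 and x1=0, x2=1, x5=0:
n1 = x6 XOR x1 = 0 XOR 0 = 0
n2 = x2 OR n1 = 1 OR 0 = 1
n3 = x3 XOR n2 = 0 XOR 1 = 1
n4 = n3 AND n2 = 1 AND 1 = 1
n5 = x5 XOR n4 = 0 XOR 1 = 1
n6 = n4 AND n5 = 1 AND 1 = 1
n7 = x4 XOR n6 = 1 XOR 1 = 0
So n7 = 0.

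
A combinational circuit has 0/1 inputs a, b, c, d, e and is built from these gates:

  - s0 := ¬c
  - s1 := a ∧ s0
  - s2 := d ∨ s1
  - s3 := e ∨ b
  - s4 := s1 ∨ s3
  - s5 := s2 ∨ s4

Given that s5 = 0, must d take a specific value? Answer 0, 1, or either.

s5 = s2 ∨ s4 must be 0, so both s2 = 0 and s4 = 0.
s2 = d ∨ s1 must be 0, so both d = 0 and s1 = 0.
Every assignment with s5 = 0 has d = 0; there are 3 such assignment(s).
  a=0, b=0, c=0, d=0, e=0
  a=0, b=0, c=1, d=0, e=0
  a=1, b=0, c=1, d=0, e=0

0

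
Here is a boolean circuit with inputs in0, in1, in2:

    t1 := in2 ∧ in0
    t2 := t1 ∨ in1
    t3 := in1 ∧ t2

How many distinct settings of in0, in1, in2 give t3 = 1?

4

t3 = in1 ∧ t2 must be 1, so both in1 = 1 and t2 = 1.
Satisfying assignments:
  in0=0, in1=1, in2=0
  in0=0, in1=1, in2=1
  in0=1, in1=1, in2=0
  in0=1, in1=1, in2=1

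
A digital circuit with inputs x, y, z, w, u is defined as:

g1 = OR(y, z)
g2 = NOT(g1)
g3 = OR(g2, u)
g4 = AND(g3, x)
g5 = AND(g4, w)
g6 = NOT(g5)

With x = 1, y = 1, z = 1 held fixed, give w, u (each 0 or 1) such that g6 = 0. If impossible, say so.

w=1 u=1

g6 = NOT(g5) must be 0, so g5 = 1.
Check with x = 1, y = 1, z = 1 and w=1, u=1:
g1 = OR(y, z) = OR(1, 1) = 1
g2 = NOT(g1) = NOT 1 = 0
g3 = OR(g2, u) = OR(0, 1) = 1
g4 = AND(g3, x) = AND(1, 1) = 1
g5 = AND(g4, w) = AND(1, 1) = 1
g6 = NOT(g5) = NOT 1 = 0
So g6 = 0.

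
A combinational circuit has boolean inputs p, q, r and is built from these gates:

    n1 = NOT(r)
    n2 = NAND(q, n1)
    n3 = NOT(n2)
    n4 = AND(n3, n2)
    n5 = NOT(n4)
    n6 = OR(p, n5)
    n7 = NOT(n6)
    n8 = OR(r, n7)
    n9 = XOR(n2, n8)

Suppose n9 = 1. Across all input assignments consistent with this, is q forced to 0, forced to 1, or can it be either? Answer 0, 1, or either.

0

n9 = XOR(n2, n8) must be 1, so n2 and n8 differ.
Every assignment with n9 = 1 has q = 0; there are 2 such assignment(s).
  p=0, q=0, r=0
  p=1, q=0, r=0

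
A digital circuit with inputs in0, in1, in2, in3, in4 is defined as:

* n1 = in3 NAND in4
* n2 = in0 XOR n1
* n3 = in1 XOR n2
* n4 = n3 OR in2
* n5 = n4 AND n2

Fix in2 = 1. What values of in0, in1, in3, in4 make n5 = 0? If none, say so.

Check with in2 = 1 and in0=0, in1=0, in3=1, in4=1:
n1 = in3 NAND in4 = 1 NAND 1 = 0
n2 = in0 XOR n1 = 0 XOR 0 = 0
n3 = in1 XOR n2 = 0 XOR 0 = 0
n4 = n3 OR in2 = 0 OR 1 = 1
n5 = n4 AND n2 = 1 AND 0 = 0
So n5 = 0.

in0=0, in1=0, in3=1, in4=1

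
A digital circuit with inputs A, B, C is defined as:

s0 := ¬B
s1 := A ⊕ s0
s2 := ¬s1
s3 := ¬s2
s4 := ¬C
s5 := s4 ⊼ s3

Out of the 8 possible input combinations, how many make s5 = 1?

6

s5 = s4 ⊼ s3 must be 1, so at least one of s4, s3 is 0.
Satisfying assignments:
  A=0, B=0, C=1
  A=0, B=1, C=0
  A=0, B=1, C=1
  A=1, B=0, C=0
  A=1, B=0, C=1
  A=1, B=1, C=1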